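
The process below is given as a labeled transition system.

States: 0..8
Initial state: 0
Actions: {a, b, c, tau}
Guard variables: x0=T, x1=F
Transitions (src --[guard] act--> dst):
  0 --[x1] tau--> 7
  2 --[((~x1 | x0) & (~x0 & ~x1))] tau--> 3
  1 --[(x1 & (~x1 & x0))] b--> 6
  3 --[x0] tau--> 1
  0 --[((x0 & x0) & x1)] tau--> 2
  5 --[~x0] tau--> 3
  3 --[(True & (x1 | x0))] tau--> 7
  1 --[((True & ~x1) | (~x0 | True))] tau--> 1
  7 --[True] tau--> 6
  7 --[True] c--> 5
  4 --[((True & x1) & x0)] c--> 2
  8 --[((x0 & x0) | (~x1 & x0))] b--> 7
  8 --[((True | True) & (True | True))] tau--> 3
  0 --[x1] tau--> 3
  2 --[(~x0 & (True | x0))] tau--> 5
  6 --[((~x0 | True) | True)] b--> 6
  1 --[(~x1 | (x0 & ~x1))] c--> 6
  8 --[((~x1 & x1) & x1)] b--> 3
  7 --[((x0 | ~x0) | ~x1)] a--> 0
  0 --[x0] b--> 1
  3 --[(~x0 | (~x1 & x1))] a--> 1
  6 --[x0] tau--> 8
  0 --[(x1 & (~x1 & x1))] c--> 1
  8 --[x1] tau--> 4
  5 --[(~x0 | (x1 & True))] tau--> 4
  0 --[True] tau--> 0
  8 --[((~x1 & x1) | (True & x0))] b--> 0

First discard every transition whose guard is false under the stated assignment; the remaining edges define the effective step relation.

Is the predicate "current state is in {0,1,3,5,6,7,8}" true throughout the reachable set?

Answer: INVARIANT HOLDS

Trace:
Safe = {0,1,3,5,6,7,8}
R = {0,1,3,5,6,7,8}
  0: safe
  1: safe
  3: safe
  5: safe
  6: safe
  7: safe
  8: safe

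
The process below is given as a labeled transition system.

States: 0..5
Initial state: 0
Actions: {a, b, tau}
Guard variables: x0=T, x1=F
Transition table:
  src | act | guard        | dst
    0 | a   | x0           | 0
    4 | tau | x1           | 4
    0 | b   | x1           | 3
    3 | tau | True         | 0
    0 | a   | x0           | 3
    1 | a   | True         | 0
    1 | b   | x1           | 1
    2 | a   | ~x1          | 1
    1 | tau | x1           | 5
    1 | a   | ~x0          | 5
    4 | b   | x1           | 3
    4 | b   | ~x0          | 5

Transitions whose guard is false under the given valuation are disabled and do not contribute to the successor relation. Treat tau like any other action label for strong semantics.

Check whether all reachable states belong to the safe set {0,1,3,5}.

Answer: INVARIANT HOLDS

Analysis:
Safe = {0,1,3,5}
Reach set: {0,3}
  0: ✓
  3: ✓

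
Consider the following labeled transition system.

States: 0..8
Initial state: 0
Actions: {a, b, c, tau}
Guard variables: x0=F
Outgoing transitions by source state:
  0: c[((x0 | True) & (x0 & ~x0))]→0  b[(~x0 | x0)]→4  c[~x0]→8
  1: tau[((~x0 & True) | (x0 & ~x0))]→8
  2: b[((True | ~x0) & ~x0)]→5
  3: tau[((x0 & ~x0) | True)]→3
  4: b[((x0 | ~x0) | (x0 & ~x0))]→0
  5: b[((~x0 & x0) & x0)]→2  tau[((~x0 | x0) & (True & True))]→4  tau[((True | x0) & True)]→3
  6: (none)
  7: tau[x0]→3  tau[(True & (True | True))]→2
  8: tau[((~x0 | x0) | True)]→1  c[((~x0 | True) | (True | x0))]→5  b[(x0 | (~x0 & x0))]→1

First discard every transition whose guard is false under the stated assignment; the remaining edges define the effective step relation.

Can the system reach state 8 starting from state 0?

Answer: REACHABLE

Working:
Guard filter leaves 11 enabled edge(s).
depth 0: {0}
depth 1: {4,8}  cumulative {0,4,8}
depth 2: {1,5}  cumulative {0,1,4,5,8}
depth 3: {3}  cumulative {0,1,3,4,5,8}
R = {0,1,3,4,5,8}
trace reaching 8: c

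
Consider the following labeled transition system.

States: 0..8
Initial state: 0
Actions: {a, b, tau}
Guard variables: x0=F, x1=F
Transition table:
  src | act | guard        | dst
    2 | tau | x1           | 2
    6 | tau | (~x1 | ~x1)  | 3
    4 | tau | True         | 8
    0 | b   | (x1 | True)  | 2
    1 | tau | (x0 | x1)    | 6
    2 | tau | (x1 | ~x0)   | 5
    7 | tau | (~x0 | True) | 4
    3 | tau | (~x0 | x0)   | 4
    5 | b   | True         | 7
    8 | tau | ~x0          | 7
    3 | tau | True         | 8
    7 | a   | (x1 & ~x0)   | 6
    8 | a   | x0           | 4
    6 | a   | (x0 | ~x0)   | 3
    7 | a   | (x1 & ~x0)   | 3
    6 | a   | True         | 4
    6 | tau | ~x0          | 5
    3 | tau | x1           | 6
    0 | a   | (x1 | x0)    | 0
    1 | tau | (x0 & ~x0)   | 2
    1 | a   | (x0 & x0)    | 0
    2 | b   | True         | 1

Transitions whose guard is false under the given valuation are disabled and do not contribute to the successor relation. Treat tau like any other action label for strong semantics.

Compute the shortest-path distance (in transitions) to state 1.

Layered search for 1:
  L0 = {0}
  L1 = {2}
  L2 = {1,5}
first hit 1 at d=2 via b·b

Answer: 2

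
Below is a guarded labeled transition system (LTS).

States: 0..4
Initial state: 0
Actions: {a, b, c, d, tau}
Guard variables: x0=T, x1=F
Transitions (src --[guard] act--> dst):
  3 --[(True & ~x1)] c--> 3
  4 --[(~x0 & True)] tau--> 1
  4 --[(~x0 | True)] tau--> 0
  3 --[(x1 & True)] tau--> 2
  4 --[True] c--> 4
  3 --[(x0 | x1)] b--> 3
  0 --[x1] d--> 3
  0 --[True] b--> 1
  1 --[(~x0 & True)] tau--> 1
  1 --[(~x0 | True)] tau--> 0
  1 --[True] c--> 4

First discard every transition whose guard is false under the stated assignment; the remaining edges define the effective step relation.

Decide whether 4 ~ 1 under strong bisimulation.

Answer: BISIMILAR

Analysis:
Refine partition for ~:
  round 0: {{0,1,2,3,4}}
  round 1: {{0},{1,4},{2},{3}}
stable after 2 split(s): 4 block(s)
[4]={1,4}  [1]={1,4}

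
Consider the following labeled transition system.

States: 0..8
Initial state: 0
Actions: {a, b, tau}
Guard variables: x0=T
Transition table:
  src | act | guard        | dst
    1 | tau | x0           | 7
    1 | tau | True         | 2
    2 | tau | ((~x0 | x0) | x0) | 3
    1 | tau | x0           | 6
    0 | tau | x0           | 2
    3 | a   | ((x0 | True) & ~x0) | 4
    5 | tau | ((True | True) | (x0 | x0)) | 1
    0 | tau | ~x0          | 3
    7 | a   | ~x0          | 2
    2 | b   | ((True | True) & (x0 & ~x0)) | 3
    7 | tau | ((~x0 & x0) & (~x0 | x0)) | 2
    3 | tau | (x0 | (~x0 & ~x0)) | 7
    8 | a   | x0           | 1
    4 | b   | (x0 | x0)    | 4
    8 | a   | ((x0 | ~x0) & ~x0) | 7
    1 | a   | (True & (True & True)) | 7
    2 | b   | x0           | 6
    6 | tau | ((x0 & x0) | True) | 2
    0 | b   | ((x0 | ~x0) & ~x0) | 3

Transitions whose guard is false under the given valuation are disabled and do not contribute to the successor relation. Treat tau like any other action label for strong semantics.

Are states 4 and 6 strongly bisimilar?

Compute ~ classes (split until stable):
  π0 = {{0,1,2,3,4,5,6,7,8}}
  π1 = {{0,3,5,6},{1},{2},{4},{7},{8}}
  π2 = {{0,6},{1},{2},{3},{4},{5},{7},{8}}
stable after 3 split(s): 8 block(s)
class of 4: {4}; class of 6: {0,6}

Answer: NOT BISIMILAR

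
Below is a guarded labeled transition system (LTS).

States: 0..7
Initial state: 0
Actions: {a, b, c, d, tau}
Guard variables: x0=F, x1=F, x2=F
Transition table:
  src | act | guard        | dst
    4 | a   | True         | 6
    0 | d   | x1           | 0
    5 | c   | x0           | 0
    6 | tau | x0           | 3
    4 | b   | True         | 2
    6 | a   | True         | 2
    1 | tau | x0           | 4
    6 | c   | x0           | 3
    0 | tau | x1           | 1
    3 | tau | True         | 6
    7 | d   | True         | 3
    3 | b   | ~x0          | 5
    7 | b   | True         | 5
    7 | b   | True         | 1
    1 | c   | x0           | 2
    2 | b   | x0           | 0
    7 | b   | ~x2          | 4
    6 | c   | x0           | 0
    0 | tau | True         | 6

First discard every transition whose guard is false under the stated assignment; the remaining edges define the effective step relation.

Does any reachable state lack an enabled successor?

Answer: DEADLOCK at state 2

Trace:
Reachable = {0,2,6}
  0: tau→6  [1 out]
  2: ∅  [no exit]
  6: a→2  [1 out]
trace reaching 2: tau·a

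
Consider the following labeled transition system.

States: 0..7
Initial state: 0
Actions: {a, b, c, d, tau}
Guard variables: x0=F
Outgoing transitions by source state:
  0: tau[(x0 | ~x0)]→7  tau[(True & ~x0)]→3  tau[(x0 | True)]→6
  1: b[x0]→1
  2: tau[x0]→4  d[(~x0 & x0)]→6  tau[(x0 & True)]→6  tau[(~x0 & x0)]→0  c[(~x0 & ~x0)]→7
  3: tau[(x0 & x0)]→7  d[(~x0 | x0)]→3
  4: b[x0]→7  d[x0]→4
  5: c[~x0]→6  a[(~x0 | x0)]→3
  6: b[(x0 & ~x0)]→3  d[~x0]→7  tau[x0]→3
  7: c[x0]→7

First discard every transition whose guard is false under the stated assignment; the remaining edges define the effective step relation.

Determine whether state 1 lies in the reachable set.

Guard filter leaves 8 enabled edge(s).
L0 = {0}
L1 = {3,6,7}  total {0,3,6,7}
R = {0,3,6,7}

Answer: UNREACHABLE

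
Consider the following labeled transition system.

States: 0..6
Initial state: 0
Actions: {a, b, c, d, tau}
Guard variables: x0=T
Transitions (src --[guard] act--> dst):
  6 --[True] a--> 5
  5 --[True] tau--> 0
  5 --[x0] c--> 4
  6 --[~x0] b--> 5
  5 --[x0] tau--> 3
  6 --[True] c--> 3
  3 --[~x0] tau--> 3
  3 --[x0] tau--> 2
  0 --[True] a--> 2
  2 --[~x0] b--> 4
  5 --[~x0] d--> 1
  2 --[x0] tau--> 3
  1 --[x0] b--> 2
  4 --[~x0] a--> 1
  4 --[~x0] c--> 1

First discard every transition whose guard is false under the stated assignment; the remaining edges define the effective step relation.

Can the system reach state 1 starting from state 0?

Answer: UNREACHABLE

Analysis:
9 transition(s) survive guard evaluation.
depth 0: {0}
depth 1: {2}  cumulative {0,2}
depth 2: {3}  cumulative {0,2,3}
Reach set: {0,2,3}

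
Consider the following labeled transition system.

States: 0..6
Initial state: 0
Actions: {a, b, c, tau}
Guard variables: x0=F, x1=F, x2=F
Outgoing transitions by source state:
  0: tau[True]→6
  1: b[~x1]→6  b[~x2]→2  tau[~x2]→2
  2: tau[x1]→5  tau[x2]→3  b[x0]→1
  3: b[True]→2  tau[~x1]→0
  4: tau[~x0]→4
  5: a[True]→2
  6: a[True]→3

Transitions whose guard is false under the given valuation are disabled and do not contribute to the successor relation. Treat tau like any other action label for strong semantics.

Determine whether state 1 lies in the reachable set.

Guard filter leaves 9 enabled edge(s).
depth 0: {0}
depth 1: {6}  total {0,6}
depth 2: {3}  total {0,3,6}
depth 3: {2}  total {0,2,3,6}
Reachable = {0,2,3,6}

Answer: UNREACHABLE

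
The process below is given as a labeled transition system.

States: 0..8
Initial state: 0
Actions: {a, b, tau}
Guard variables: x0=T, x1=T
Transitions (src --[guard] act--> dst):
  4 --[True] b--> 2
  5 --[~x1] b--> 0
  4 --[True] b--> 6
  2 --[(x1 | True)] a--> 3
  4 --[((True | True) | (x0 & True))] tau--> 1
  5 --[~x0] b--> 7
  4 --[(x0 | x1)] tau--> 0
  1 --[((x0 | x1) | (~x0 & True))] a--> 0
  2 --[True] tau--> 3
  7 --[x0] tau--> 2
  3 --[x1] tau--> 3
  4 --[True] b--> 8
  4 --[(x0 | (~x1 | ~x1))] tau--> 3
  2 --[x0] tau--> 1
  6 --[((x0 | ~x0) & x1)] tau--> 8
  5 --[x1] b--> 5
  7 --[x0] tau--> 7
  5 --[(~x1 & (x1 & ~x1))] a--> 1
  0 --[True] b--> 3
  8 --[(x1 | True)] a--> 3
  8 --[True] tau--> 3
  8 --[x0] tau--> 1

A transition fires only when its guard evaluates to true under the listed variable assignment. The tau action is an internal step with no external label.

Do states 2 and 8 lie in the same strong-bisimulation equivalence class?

Answer: BISIMILAR

Working:
Compute ~ classes (split until stable):
  π0 = {{0,1,2,3,4,5,6,7,8}}
  π1 = {{0,5},{1},{2,8},{3,6,7},{4}}
  π2 = {{0},{1},{2,8},{3},{4},{5},{6},{7}}
8 equivalence class(es) (converged in 3)
2∈{2,8}, 8∈{2,8}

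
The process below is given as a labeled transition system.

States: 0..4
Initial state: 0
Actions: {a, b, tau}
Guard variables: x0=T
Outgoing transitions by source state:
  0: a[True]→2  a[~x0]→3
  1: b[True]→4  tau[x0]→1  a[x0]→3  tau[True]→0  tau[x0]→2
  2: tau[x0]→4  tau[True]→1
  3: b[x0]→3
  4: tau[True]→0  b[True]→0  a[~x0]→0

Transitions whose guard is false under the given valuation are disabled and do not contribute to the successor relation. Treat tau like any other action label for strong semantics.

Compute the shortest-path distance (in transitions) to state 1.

Answer: 2

Working:
Layered search for 1:
  depth 0: {0}
  depth 1: {2}
  depth 2: {1,4}
first hit 1 at d=2 via a·tau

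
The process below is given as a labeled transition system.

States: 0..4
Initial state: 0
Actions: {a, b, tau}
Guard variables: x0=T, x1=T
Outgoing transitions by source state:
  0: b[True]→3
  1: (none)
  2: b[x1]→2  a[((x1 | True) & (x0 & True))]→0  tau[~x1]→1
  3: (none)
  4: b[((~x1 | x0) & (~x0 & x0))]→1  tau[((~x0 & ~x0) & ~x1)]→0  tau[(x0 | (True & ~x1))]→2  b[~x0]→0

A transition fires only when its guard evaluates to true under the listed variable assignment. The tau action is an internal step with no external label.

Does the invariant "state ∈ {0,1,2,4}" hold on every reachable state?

Safe = {0,1,2,4}
Reach set: {0,3}
  0: ✓
  3: outside
witness against invariant: b → 3

Answer: INVARIANT VIOLATED at state 3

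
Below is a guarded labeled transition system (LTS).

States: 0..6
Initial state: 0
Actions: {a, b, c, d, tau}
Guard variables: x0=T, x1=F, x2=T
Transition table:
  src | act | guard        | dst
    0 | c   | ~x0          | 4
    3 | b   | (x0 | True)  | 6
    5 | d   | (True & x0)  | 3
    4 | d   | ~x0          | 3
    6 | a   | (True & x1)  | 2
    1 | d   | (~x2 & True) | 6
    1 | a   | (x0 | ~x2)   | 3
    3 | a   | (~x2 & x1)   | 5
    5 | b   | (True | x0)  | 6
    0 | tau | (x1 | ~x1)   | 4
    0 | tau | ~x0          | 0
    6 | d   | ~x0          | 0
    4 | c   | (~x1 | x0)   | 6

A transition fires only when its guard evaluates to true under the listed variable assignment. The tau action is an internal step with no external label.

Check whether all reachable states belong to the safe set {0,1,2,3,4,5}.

Answer: INVARIANT VIOLATED at state 6

Trace:
Inv-set: {0,1,2,3,4,5}
Reachable = {0,4,6}
  0: safe
  4: safe
  6: ✗ unsafe
witness against invariant: tau·c → 6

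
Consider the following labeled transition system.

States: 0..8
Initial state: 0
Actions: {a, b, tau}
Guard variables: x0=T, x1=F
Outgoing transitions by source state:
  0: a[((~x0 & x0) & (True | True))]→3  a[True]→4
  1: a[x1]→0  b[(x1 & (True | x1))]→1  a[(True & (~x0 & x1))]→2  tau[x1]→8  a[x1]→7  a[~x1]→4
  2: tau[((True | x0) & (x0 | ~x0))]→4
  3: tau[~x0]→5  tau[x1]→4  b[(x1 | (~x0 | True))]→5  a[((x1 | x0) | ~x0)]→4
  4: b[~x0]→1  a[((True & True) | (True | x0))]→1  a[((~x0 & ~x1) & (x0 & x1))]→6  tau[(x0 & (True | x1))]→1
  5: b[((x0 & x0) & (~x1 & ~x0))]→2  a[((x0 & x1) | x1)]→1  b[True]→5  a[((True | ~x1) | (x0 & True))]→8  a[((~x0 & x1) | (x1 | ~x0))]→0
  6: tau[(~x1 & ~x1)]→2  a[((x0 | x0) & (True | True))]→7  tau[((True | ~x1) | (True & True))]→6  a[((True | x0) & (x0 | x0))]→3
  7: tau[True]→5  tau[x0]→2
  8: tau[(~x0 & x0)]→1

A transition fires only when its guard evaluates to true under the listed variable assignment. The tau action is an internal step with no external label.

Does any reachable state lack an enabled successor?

R = {0,1,4}
  0: a→4  [deg 1]
  1: a→4  [deg 1]
  4: a→1  tau→1  [deg 2]

Answer: DEADLOCK-FREE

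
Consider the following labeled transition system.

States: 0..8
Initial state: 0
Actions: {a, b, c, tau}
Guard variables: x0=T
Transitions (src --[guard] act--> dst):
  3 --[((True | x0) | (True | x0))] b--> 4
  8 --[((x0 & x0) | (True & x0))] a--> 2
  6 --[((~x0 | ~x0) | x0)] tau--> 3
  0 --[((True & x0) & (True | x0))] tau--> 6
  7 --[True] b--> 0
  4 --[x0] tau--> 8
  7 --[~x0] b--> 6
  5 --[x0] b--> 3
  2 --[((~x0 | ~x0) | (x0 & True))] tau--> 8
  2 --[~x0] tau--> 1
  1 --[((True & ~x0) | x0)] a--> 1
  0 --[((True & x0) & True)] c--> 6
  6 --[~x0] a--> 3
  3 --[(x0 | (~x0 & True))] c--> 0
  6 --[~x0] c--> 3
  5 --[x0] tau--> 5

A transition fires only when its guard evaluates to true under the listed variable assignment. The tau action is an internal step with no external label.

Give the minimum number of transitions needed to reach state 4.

BFS to 4:
  Layer 0: {0}
  Layer 1: {6}
  Layer 2: {3}
  Layer 3: {4}
depth(4)=3, e.g. c·tau·b

Answer: 3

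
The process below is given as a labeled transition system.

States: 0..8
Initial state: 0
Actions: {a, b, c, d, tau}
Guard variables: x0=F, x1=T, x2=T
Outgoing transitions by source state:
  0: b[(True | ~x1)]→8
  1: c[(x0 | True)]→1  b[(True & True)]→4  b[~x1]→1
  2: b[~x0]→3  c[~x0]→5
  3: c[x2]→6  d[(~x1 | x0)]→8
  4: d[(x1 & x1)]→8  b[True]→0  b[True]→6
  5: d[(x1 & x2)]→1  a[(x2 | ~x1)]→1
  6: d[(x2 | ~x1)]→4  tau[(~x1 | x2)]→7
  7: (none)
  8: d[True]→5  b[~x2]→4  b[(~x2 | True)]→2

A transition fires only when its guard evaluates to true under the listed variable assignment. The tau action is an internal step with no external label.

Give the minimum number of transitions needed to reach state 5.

Layered search for 5:
  depth 0: {0}
  depth 1: {8}
  depth 2: {2,5}
depth(5)=2, e.g. b·d

Answer: 2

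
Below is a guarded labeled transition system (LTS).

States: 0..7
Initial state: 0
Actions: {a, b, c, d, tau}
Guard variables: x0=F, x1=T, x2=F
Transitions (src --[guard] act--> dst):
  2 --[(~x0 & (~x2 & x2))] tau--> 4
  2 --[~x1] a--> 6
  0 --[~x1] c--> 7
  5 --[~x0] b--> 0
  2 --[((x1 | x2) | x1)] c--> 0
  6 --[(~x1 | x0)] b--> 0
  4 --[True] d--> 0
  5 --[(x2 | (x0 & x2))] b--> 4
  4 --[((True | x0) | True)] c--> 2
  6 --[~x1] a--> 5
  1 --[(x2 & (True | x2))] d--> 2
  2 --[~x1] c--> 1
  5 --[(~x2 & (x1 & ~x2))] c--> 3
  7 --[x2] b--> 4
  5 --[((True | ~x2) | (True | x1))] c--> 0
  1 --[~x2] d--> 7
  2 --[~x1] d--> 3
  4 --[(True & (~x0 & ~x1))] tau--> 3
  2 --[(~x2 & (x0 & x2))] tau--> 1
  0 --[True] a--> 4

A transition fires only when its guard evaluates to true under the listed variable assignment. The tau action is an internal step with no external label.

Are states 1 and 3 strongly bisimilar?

Bisimulation quotient by refinement:
  P[0] = {{0,1,2,3,4,5,6,7}}
  P[1] = {{0},{1},{2},{3,6,7},{4},{5}}
6 equivalence class(es) (converged in 2)
class of 1: {1}; class of 3: {3,6,7}

Answer: NOT BISIMILAR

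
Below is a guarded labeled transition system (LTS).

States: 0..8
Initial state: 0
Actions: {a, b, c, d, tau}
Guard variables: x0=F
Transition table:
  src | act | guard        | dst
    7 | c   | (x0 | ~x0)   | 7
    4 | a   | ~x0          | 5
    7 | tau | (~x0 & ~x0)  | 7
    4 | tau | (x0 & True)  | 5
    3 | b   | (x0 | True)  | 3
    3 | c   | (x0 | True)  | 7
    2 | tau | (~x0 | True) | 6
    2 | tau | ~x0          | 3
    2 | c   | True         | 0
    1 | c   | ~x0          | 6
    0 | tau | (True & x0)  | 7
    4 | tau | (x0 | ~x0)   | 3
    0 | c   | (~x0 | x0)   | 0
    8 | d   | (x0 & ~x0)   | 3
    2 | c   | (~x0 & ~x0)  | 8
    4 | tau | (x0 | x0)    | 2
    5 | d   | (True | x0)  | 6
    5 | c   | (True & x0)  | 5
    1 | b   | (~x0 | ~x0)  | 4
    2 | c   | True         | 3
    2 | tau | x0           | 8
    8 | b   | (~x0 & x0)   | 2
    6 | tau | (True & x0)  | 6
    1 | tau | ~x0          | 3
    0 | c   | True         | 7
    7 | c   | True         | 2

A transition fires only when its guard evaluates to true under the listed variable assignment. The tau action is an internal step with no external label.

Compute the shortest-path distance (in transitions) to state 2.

Answer: 2

Trace:
BFS to 2:
  depth 0: {0}
  depth 1: {7}
  depth 2: {2}
depth(2)=2, e.g. c·c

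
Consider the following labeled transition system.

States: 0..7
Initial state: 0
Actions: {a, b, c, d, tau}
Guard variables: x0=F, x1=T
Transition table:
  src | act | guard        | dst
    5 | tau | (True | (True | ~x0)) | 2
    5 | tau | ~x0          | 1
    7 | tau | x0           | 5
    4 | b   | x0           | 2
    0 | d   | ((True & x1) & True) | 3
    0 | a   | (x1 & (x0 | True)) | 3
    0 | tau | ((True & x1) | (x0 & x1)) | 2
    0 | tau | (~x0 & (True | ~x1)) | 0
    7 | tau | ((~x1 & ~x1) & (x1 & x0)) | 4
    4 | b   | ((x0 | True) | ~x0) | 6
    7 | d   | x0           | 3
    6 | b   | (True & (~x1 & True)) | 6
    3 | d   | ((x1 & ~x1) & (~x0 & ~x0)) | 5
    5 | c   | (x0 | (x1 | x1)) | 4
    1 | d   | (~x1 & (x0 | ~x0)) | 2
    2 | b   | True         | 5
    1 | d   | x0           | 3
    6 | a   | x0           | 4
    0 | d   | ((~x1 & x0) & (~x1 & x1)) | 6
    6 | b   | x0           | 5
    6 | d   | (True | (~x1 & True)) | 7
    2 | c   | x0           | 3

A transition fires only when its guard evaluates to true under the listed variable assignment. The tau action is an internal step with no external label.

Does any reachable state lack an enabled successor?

Answer: DEADLOCK at state 1

Trace:
Reach set: {0,1,2,3,4,5,6,7}
  0: a→3  d→3  tau→0  tau→2  [deg 4]
  1: ∅  [no exit]
  2: b→5  [deg 1]
  3: ∅  [no exit]
  4: b→6  [deg 1]
  5: c→4  tau→1  tau→2  [deg 3]
  6: d→7  [deg 1]
  7: ∅  [no exit]
trace reaching 1: tau·b·tau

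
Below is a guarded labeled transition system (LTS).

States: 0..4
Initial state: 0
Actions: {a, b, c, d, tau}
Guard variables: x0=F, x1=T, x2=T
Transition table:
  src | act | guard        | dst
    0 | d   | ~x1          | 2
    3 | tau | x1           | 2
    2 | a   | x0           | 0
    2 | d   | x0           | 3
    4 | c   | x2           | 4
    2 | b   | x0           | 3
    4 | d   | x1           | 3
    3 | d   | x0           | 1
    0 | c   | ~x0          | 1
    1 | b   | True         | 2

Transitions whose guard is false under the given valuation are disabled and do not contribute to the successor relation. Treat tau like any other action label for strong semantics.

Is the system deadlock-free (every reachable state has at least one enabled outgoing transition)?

Reachable = {0,1,2}
  0: c→1  [deg 1]
  1: b→2  [deg 1]
  2: ∅  [no exit]
trace reaching 2: c·b

Answer: DEADLOCK at state 2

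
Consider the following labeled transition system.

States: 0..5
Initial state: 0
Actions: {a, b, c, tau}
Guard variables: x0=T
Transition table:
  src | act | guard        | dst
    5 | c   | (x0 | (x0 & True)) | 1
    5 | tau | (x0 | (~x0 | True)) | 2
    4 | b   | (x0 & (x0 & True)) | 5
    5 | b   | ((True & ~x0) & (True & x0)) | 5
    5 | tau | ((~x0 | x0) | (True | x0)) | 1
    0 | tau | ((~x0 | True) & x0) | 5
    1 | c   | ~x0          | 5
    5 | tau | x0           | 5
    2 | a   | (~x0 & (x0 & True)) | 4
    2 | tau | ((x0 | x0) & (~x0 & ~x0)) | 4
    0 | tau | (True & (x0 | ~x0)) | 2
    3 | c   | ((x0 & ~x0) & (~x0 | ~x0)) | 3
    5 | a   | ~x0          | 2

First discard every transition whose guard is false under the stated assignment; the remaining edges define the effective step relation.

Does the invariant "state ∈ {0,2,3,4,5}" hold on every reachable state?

Answer: INVARIANT VIOLATED at state 1

Analysis:
Inv-set: {0,2,3,4,5}
Reach set: {0,1,2,5}
  0: safe
  1: ✗ unsafe
  2: safe
  5: safe
reach 1 via tau·c — violates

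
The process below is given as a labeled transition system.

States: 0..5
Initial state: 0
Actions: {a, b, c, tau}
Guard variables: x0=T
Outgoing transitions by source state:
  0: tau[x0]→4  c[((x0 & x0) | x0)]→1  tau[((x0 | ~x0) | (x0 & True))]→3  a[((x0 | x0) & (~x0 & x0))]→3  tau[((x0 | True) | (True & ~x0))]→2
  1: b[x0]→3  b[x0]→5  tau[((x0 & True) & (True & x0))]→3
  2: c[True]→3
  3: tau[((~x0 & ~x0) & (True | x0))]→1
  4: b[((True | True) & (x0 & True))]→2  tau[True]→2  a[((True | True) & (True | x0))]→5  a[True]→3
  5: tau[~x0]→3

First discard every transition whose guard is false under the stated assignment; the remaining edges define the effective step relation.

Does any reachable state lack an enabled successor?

Answer: DEADLOCK at state 3

Working:
Reach set: {0,1,2,3,4,5}
  0: c→1  tau→2  tau→3  tau→4  [deg 4]
  1: b→3  b→5  tau→3  [deg 3]
  2: c→3  [deg 1]
  3: ∅  [deadlock]
  4: a→3  a→5  b→2  tau→2  [deg 4]
  5: ∅  [deadlock]
trace reaching 3: tau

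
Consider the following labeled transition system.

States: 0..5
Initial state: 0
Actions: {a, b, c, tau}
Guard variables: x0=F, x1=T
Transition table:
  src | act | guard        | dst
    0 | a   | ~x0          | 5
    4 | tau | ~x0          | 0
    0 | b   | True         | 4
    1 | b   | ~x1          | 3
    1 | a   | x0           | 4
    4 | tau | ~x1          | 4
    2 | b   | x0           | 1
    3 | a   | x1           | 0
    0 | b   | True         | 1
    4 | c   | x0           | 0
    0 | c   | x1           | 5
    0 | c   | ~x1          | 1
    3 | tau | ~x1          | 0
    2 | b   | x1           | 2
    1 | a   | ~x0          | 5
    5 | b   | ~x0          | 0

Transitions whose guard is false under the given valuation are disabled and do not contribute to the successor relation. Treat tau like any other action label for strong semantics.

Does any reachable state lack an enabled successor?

Answer: DEADLOCK-FREE

Working:
Reachable = {0,1,4,5}
  0: a→5  b→1  b→4  c→5  [4 exit(s)]
  1: a→5  [1 exit(s)]
  4: tau→0  [1 exit(s)]
  5: b→0  [1 exit(s)]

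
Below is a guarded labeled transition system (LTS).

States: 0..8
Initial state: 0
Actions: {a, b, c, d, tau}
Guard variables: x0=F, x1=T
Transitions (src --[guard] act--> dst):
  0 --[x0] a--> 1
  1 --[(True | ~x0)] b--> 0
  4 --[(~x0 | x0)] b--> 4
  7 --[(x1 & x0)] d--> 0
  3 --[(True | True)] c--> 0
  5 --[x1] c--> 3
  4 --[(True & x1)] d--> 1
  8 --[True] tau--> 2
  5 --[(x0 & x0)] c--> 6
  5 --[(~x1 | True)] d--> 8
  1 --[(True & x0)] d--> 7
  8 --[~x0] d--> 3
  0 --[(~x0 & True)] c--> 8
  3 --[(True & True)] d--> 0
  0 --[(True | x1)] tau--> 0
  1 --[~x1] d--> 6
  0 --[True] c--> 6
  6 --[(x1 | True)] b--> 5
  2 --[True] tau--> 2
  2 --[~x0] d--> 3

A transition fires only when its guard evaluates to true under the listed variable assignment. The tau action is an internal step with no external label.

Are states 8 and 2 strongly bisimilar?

Refine partition for ~:
  round 0: {{0,1,2,3,4,5,6,7,8}}
  round 1: {{0},{1,6},{2,8},{3,5},{4},{7}}
  round 2: {{0},{1},{2,8},{3},{4},{5},{6},{7}}
stable after 3 split(s): 8 block(s)
8∈{2,8}, 2∈{2,8}

Answer: BISIMILAR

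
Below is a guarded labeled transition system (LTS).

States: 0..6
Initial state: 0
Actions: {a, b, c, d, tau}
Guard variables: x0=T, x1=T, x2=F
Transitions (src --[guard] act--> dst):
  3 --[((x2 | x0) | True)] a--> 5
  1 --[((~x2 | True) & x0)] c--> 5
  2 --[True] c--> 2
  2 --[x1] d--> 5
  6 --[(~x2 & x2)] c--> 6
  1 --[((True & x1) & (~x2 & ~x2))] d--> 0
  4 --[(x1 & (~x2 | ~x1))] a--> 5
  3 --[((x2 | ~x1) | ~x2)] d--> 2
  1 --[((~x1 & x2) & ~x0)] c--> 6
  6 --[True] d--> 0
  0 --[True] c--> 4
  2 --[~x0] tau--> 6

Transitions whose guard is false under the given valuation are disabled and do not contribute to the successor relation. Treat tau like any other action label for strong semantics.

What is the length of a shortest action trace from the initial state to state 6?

Answer: UNREACHABLE

Analysis:
Layered search for 6:
  L0 = {0}
  L1 = {4}
  L2 = {5}
6 never appears.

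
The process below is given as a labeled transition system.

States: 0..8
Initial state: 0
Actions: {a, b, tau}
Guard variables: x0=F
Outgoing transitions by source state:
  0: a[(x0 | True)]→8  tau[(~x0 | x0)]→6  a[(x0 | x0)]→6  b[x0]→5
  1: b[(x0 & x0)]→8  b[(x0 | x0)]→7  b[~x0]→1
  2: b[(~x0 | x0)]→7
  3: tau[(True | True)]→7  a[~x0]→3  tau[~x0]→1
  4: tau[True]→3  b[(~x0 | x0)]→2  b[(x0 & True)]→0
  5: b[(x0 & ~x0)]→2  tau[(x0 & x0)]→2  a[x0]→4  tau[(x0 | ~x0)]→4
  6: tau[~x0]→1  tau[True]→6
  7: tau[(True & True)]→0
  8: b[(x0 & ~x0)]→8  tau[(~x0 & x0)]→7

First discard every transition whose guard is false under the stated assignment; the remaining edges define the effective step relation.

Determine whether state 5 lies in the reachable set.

Answer: UNREACHABLE

Trace:
13 transition(s) survive guard evaluation.
depth 0: {0}
depth 1: {6,8}  now seen {0,6,8}
depth 2: {1}  now seen {0,1,6,8}
R = {0,1,6,8}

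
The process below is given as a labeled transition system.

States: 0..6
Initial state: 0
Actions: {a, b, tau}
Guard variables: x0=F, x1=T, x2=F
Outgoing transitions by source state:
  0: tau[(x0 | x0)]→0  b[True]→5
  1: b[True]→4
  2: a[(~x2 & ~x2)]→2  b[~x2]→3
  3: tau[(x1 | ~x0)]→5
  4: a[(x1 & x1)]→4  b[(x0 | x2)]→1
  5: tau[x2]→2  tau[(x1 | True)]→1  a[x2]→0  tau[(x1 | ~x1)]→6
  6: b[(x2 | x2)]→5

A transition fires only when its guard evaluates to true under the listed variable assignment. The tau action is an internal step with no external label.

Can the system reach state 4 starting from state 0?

Guard filter leaves 8 enabled edge(s).
L0 = {0}
L1 = {5}  cumulative {0,5}
L2 = {1,6}  cumulative {0,1,5,6}
L3 = {4}  cumulative {0,1,4,5,6}
Reachable = {0,1,4,5,6}
trace reaching 4: b·tau·b

Answer: REACHABLE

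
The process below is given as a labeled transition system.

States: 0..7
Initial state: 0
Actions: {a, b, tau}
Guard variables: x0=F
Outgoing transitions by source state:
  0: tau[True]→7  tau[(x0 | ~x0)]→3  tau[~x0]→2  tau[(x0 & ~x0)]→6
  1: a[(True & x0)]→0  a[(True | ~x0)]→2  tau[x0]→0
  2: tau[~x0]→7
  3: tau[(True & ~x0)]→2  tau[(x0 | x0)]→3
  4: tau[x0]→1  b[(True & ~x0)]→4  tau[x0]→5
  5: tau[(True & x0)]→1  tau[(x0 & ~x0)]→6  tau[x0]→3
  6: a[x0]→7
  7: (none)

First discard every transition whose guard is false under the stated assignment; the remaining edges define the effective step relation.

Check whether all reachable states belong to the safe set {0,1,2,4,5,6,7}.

Answer: INVARIANT VIOLATED at state 3

Working:
Safe = {0,1,2,4,5,6,7}
Reach set: {0,2,3,7}
  0: ✓
  2: ✓
  3: VIOLATES
  7: ✓
counterexample path to 3: tau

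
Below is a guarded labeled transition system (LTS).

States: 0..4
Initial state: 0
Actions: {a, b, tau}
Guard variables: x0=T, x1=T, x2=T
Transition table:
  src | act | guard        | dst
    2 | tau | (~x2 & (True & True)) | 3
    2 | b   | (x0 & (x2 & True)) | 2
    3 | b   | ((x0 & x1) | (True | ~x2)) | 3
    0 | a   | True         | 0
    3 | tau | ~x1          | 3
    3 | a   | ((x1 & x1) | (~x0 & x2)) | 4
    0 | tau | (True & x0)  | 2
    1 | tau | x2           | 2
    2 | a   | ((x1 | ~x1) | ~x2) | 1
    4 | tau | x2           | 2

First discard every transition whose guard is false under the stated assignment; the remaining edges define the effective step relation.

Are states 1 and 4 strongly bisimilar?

Compute ~ classes (split until stable):
  π0 = {{0,1,2,3,4}}
  π1 = {{0},{1,4},{2,3}}
stable after 2 split(s): 3 block(s)
1∈{1,4}, 4∈{1,4}

Answer: BISIMILAR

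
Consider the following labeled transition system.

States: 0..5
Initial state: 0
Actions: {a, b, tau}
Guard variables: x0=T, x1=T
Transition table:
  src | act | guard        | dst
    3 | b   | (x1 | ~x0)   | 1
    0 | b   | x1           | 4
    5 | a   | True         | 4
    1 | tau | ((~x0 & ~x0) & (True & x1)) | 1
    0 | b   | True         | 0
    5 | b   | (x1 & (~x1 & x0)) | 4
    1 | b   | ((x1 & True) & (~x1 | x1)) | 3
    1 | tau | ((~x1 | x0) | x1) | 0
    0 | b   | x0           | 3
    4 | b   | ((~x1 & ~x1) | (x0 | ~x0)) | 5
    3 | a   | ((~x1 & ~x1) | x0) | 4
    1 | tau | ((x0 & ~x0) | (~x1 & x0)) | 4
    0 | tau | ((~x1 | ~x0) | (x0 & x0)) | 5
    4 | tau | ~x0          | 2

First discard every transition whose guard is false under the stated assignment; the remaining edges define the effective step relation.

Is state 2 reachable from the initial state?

Answer: UNREACHABLE

Working:
Guard filter leaves 10 enabled edge(s).
Layer 0: {0}
Layer 1: {3,4,5}  now seen {0,3,4,5}
Layer 2: {1}  now seen {0,1,3,4,5}
R = {0,1,3,4,5}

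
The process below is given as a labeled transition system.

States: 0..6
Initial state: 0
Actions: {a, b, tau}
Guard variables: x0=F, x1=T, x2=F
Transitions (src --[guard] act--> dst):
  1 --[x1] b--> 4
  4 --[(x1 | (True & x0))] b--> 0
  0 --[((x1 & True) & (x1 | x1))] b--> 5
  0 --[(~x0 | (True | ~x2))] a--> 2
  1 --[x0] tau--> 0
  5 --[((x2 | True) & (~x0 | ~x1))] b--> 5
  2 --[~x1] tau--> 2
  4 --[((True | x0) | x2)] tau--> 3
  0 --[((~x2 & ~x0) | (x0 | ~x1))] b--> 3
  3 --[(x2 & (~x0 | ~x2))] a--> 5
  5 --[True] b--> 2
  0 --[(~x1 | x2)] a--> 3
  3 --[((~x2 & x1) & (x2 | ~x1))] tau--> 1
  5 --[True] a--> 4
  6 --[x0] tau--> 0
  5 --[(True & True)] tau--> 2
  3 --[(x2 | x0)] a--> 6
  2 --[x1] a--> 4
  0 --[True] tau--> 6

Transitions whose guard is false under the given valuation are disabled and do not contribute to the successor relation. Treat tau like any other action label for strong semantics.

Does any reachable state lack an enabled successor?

Reach set: {0,2,3,4,5,6}
  0: a→2  b→3  b→5  tau→6  [4 exit(s)]
  2: a→4  [1 exit(s)]
  3: ∅  [deadlock]
  4: b→0  tau→3  [2 exit(s)]
  5: a→4  b→2  b→5  tau→2  [4 exit(s)]
  6: ∅  [deadlock]
witness 3: b

Answer: DEADLOCK at state 3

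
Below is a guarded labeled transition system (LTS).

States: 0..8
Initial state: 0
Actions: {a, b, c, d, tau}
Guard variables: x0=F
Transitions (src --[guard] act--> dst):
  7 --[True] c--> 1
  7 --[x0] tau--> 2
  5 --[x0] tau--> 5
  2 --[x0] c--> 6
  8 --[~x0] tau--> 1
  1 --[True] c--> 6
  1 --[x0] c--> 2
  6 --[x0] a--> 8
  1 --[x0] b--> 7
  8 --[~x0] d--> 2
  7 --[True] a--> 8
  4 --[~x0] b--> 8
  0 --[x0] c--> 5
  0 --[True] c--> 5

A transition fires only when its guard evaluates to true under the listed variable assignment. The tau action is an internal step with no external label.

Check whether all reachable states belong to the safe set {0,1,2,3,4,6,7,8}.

Answer: INVARIANT VIOLATED at state 5

Analysis:
Inv-set: {0,1,2,3,4,6,7,8}
Reachable = {0,5}
  0: safe
  5: ✗ unsafe
witness against invariant: c → 5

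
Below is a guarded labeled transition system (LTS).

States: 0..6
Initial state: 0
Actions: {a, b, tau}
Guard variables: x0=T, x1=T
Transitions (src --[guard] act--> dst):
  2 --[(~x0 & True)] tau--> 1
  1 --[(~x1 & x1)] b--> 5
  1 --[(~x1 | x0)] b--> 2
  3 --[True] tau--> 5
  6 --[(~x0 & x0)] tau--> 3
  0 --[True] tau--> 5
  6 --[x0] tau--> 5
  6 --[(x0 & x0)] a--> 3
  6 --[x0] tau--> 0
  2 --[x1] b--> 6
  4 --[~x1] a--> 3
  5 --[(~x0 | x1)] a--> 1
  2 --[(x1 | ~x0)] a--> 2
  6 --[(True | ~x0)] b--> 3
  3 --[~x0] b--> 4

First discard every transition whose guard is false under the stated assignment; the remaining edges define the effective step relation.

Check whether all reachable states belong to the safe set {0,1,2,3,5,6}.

Inv-set: {0,1,2,3,5,6}
Reach set: {0,1,2,3,5,6}
  0: ok
  1: ok
  2: ok
  3: ok
  5: ok
  6: ok

Answer: INVARIANT HOLDS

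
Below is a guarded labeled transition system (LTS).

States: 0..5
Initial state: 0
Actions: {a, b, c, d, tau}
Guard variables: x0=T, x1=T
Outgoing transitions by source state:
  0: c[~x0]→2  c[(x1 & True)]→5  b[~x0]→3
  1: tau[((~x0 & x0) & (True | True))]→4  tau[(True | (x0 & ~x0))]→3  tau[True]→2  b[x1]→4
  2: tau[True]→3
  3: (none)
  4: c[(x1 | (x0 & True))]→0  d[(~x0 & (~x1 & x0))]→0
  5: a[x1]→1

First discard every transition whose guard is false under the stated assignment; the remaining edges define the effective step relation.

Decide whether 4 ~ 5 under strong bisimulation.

Bisimulation quotient by refinement:
  P[0] = {{0,1,2,3,4,5}}
  P[1] = {{0,4},{1},{2},{3},{5}}
  P[2] = {{0},{1},{2},{3},{4},{5}}
6 equivalence class(es) (converged in 3)
class of 4: {4}; class of 5: {5}

Answer: NOT BISIMILAR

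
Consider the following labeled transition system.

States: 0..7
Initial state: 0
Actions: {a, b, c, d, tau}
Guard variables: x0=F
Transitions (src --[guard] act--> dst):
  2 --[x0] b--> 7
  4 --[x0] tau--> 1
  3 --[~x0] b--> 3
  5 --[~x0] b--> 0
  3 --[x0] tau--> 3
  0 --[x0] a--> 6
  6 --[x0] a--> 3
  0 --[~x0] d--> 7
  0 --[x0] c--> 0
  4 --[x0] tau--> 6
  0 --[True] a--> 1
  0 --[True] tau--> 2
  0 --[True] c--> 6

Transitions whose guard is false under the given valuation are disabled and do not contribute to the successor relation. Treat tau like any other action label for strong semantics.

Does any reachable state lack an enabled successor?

Reachable = {0,1,2,6,7}
  0: a→1  c→6  d→7  tau→2  [4 exit(s)]
  1: ∅  [deadlock]
  2: ∅  [deadlock]
  6: ∅  [deadlock]
  7: ∅  [deadlock]
trace reaching 1: a

Answer: DEADLOCK at state 1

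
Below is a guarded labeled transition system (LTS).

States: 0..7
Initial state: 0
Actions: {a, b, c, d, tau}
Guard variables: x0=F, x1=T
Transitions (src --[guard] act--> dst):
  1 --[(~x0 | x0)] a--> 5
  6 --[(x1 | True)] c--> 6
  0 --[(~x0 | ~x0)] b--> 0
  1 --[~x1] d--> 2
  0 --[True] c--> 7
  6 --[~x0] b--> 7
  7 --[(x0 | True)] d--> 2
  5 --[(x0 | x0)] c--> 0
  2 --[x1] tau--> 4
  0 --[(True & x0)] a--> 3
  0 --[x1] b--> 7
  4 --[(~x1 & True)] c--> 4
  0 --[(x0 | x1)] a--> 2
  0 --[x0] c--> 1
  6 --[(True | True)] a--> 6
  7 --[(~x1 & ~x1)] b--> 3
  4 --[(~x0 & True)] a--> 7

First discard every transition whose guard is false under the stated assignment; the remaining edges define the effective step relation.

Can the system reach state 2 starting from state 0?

Answer: REACHABLE

Trace:
Guard filter leaves 11 enabled edge(s).
Layer 0: {0}
Layer 1: {2,7}  cumulative {0,2,7}
Layer 2: {4}  cumulative {0,2,4,7}
Reachable = {0,2,4,7}
Path to 2: a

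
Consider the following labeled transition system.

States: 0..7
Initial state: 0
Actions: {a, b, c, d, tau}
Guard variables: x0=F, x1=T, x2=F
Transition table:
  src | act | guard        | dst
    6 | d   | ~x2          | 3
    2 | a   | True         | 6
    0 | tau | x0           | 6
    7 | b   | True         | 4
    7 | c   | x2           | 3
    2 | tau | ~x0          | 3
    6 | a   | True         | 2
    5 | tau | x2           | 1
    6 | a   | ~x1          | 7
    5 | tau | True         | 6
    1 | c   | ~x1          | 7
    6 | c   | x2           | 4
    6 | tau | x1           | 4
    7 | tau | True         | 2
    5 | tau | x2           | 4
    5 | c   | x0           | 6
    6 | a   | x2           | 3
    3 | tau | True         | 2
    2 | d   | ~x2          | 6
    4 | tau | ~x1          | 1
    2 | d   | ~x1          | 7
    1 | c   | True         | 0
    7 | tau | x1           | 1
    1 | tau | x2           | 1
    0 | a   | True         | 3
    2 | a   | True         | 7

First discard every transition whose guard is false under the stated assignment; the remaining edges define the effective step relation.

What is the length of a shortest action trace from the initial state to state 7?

Layered search for 7:
  Layer 0: {0}
  Layer 1: {3}
  Layer 2: {2}
  Layer 3: {6,7}
first hit 7 at d=3 via a·tau·a

Answer: 3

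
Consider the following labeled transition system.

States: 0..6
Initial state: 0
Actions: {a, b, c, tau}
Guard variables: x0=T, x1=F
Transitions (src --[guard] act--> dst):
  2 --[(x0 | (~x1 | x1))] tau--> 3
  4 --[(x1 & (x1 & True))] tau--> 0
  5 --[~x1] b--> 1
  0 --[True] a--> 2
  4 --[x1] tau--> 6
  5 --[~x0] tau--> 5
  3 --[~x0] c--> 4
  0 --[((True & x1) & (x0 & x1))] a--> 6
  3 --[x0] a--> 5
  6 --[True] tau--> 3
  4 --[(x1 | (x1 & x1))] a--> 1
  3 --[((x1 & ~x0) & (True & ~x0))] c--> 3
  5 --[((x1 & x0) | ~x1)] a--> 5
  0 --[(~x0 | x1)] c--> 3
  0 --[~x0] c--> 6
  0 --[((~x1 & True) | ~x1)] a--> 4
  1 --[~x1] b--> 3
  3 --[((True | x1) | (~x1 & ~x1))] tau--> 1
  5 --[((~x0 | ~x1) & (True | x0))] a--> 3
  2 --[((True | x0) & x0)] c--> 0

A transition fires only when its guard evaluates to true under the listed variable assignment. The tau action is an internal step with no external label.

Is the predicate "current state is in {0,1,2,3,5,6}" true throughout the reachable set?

Allowed set {0,1,2,3,5,6}
Reachable = {0,1,2,3,4,5}
  0: ok
  1: ok
  2: ok
  3: ok
  4: ✗ unsafe
  5: ok
reach 4 via a — violates

Answer: INVARIANT VIOLATED at state 4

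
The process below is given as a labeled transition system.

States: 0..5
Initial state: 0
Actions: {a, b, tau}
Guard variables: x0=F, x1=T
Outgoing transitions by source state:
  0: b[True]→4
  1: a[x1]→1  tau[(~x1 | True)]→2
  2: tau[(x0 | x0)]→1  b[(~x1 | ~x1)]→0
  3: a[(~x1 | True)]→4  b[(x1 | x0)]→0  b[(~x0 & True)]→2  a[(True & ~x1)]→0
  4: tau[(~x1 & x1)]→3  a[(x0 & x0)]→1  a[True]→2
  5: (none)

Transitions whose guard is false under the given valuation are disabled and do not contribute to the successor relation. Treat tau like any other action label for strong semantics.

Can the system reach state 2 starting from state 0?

Guard filter leaves 7 enabled edge(s).
depth 0: {0}
depth 1: {4}  now seen {0,4}
depth 2: {2}  now seen {0,2,4}
Reachable = {0,2,4}
Path to 2: b·a

Answer: REACHABLE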